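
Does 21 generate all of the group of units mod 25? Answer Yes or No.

φ(25) = φ(5^2) = 5·(5−1) = 20 = 2^2 · 5.
21 is a primitive root mod 25 iff 21^(φ(25)/q) ≢ 1 for every prime q | φ(25), i.e. q ∈ {2, 5}.
21^10 ≡ 1 (mod 25)  [q = 2: ≡ 1 ✗]
21^4 ≡ 6 (mod 25)  [q = 5: ≢ 1 ✓]
21^10 ≡ 1 shows ord(21) | 10, strictly less than φ(25); not a primitive root.

No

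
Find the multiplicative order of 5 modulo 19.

The order of 5 must divide φ(19) = 19 − 1 = 18 = 2 · 3^2.
Divisors of 18: 1, 2, 3, 6, 9, 18.
Evaluate successive powers at the divisors of 18:
5^1 ≡ 5 (mod 19)
5^2 ≡ 6 (mod 19)
5^3 ≡ 11 (mod 19)
5^6 ≡ 7 (mod 19)
5^9 ≡ 1 (mod 19) ✓
Therefore the multiplicative order of 5 modulo 19 is 9.

9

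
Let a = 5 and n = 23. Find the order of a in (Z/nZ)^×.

22

The order of 5 must divide φ(23) = 23 − 1 = 22 = 2 · 11.
Divisors of 22: 1, 2, 11, 22.
Test each divisor d:
5^1 ≡ 5
5^2 ≡ 2
5^11 ≡ 22
5^22 ≡ 1
So ord_23(5) = 22.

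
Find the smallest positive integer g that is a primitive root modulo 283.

φ(283) = 283 − 1 = 282 = 2 · 3 · 47.
g is a primitive root iff g^(282/q) ≢ 1 (mod 283) for each prime q ∈ {2, 3, 47}.
g = 2: 2^141 ≡ 282; 2^94 ≡ 1 — hits 1, so not a primitive root.
g = 3: 3^141 ≡ 282; 3^94 ≡ 238; 3^6 ≡ 163 — none is 1, so 3 is a primitive root.
The smallest primitive root modulo 283 is 3.

3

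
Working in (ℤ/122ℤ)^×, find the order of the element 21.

Since 21 ∈ (Z/122Z)^×, its order divides φ(122) = φ(2)·φ(61) = 1·60 = 60 = 2^2 · 3 · 5.
Divisors of 60: 1, 2, 3, 4, 5, 6, 10, 12, 15, 20, 30, 60.
Evaluate successive powers at the divisors of 60:
21^1 ≡ 21 (mod 122)
21^2 ≡ 75 (mod 122)
21^3 ≡ 111 (mod 122)
21^4 ≡ 13 (mod 122)
21^5 ≡ 29 (mod 122)
21^6 ≡ 121 (mod 122)
21^10 ≡ 109 (mod 122)
21^12 ≡ 1 (mod 122) ✓
So ord_122(21) = 12.

12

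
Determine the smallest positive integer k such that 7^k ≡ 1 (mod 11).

ord(7) | φ(11) = 11 − 1 = 10 = 2 · 5.
Divisors of 10: 1, 2, 5, 10.
Check 7^d mod 11 for each divisor in increasing order:
7^1 ≡ 7 (mod 11)
7^2 ≡ 5 (mod 11)
7^5 ≡ 10 (mod 11)
7^10 ≡ 1 (mod 11) ✓
The smallest such exponent is 10, so the order of 7 is 10.

10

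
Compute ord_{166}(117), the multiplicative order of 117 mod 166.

The order of 117 must divide φ(166) = φ(2)·φ(83) = 1·82 = 82 = 2 · 41.
Divisors of 82: 1, 2, 41, 82.
Evaluate successive powers at the divisors of 82:
117^1 ≡ 117 (mod 166)
117^2 ≡ 77 (mod 166)
117^41 ≡ 165 (mod 166)
117^82 ≡ 1 (mod 166) ✓
The smallest such exponent is 82, so the order of 117 is 82.

82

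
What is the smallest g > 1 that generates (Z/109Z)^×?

6

φ(109) = 109 − 1 = 108 = 2^2 · 3^3.
Test candidates g = 2, 3, … against the prime factors q ∈ {2, 3} of φ(109): g is a generator iff g^(108/q) ≢ 1 for every such q.
g = 2: 2^54 ≡ 108; 2^36 ≡ 1 — hits 1, so not a primitive root.
g = 3: 3^54 ≡ 1 — hits 1, so not a primitive root.
g = 4: 4^54 ≡ 1 — hits 1, so not a primitive root.
g = 5: 5^54 ≡ 1 — hits 1, so not a primitive root.
g = 6: 6^54 ≡ 108; 6^36 ≡ 63 — none is 1, so 6 is a primitive root.
So 6 is the smallest generator of (Z/109Z)^×.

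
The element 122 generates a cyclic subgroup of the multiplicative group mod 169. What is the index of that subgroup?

3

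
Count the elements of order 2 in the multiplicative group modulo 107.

1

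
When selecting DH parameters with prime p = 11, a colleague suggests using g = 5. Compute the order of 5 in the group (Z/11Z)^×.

5

Since 5 ∈ (Z/11Z)^×, its order divides φ(11) = 11 − 1 = 10 = 2 · 5.
Divisors of 10: 1, 2, 5, 10.
Check 5^d mod 11 for each divisor in increasing order:
5^1 ≡ 5
5^2 ≡ 3
5^5 ≡ 1
Hence ord(5) = 5.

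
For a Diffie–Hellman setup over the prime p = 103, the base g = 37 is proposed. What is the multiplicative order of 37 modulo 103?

34

By Lagrange's theorem, ord_103(37) divides φ(103) = 103 − 1 = 102 = 2 · 3 · 17.
Divisors of 102: 1, 2, 3, 6, 17, 34, 51, 102.
Test each divisor d:
37^1 ≡ 37 (mod 103)
37^2 ≡ 30 (mod 103)
37^3 ≡ 80 (mod 103)
37^6 ≡ 14 (mod 103)
37^17 ≡ 102 (mod 103)
37^34 ≡ 1 (mod 103) ✓
Hence ord(37) = 34.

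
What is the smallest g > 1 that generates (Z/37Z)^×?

φ(37) = 37 − 1 = 36 = 2^2 · 3^2.
Test candidates g = 2, 3, … against the prime factors q ∈ {2, 3} of φ(37): g is a generator iff g^(36/q) ≢ 1 for every such q.
g = 2: 2^18 ≡ 36; 2^12 ≡ 26 — none is 1, so 2 is a primitive root.
The smallest primitive root modulo 37 is 2.

2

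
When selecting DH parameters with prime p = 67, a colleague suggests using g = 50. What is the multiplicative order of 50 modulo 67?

66

Since 50 ∈ (Z/67Z)^×, its order divides φ(67) = 67 − 1 = 66 = 2 · 3 · 11.
Divisors of 66: 1, 2, 3, 6, 11, 22, 33, 66.
Test each divisor d:
50^1 ≡ 50
50^2 ≡ 21
50^3 ≡ 45
50^6 ≡ 15
50^11 ≡ 38
50^22 ≡ 37
50^33 ≡ 66
50^66 ≡ 1
The smallest such exponent is 66, so the order of 50 is 66.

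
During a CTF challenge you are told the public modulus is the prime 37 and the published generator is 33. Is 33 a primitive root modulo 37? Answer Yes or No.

φ(37) = 37 − 1 = 36 = 2^2 · 3^2.
An element g generates (Z/37Z)^× iff g^(36/q) ≢ 1 (mod 37) for each prime q ∈ {2, 3}.
33^18 ≡ 1 (mod 37)  [q = 2: ≡ 1 ✗]
33^12 ≡ 10 (mod 37)  [q = 3: ≢ 1 ✓]
Since 33^18 ≡ 1, the order of 33 divides 18 < 36, so 33 is not a primitive root.

No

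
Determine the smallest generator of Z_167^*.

5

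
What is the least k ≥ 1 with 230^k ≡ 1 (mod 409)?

102

ord(230) | φ(409) = 409 − 1 = 408 = 2^3 · 3 · 17.
Divisors of 408: 1, 2, 3, 4, 6, 8, 12, 17, 24, 34, 51, 68, 102, 136, 204, 408.
Check 230^d mod 409 for each divisor in increasing order:
230^1 ≡ 230
230^2 ≡ 139
230^3 ≡ 68
230^4 ≡ 98
230^6 ≡ 125
230^8 ≡ 197
230^12 ≡ 83
230^17 ≡ 54
230^24 ≡ 345
230^34 ≡ 53
230^51 ≡ 408
230^68 ≡ 355
230^102 ≡ 1
The smallest such exponent is 102, so the order of 230 is 102.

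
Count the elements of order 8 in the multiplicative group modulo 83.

0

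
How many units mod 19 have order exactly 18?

6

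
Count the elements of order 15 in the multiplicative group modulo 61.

φ(61) = 61 − 1 = 60 = 2^2 · 3 · 5.
(Z/61Z)^× is cyclic (|G| = 60); a cyclic group of order m has exactly φ(d) elements of each order d | m, and none otherwise.
15 = 3 · 5 divides 60, and φ(15) = 8.

8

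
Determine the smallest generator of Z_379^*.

φ(379) = 379 − 1 = 378 = 2 · 3^3 · 7.
Test candidates g = 2, 3, … against the prime factors q ∈ {2, 3, 7} of φ(379): g is a generator iff g^(378/q) ≢ 1 for every such q.
g = 2: 2^189 ≡ 378; 2^126 ≡ 327; 2^54 ≡ 125 — none is 1, so 2 is a primitive root.
The smallest primitive root modulo 379 is 2.

2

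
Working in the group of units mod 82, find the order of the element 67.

40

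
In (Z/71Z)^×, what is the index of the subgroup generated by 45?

10

By Lagrange's theorem, ord_71(45) divides φ(71) = 71 − 1 = 70 = 2 · 5 · 7.
Divisors of 70: 1, 2, 5, 7, 10, 14, 35, 70.
Evaluate successive powers at the divisors of 70:
45^1 ≡ 45 (mod 71)
45^2 ≡ 37 (mod 71)
45^5 ≡ 48 (mod 71)
45^7 ≡ 1 (mod 71) ✓
The order of 45 is 7, so the subgroup it generates has 7 elements.
[(Z/71Z)^× : ⟨45⟩] = 70/7 = 10.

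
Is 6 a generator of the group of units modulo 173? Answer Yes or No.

No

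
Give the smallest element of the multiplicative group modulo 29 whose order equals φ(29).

2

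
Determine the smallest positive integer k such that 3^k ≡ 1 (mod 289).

272

By Lagrange's theorem, ord_289(3) divides φ(289) = φ(17^2) = 17·(17−1) = 272 = 2^4 · 17.
Divisors of 272: 1, 2, 4, 8, 16, 17, 34, 68, 136, 272.
Compute 3^d (mod 289) for the divisors d until we hit 1:
3^1 ≡ 3 (mod 289)
3^2 ≡ 9 (mod 289)
3^4 ≡ 81 (mod 289)
3^8 ≡ 203 (mod 289)
3^16 ≡ 171 (mod 289)
3^17 ≡ 224 (mod 289)
3^34 ≡ 179 (mod 289)
3^68 ≡ 251 (mod 289)
3^136 ≡ 288 (mod 289)
3^272 ≡ 1 (mod 289) ✓
Hence ord(3) = 272.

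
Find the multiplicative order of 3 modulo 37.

18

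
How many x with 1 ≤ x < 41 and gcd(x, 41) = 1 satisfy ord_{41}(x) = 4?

2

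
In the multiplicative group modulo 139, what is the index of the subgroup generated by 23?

By Lagrange's theorem, ord_139(23) divides φ(139) = 139 − 1 = 138 = 2 · 3 · 23.
Divisors of 138: 1, 2, 3, 6, 23, 46, 69, 138.
Evaluate successive powers at the divisors of 138:
23^1 ≡ 23 (mod 139)
23^2 ≡ 112 (mod 139)
23^3 ≡ 74 (mod 139)
23^6 ≡ 55 (mod 139)
23^23 ≡ 138 (mod 139)
23^46 ≡ 1 (mod 139) ✓
The order of 23 is 46, so the subgroup it generates has 46 elements.
The index is φ(139) / ord(23) = 138 / 46 = 3.

3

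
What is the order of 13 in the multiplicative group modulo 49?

14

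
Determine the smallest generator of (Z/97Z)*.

5

φ(97) = 97 − 1 = 96 = 2^5 · 3.
g is a primitive root iff g^(96/q) ≢ 1 (mod 97) for each prime q ∈ {2, 3}.
g = 2: 2^48 ≡ 1 — hits 1, so not a primitive root.
g = 3: 3^48 ≡ 1 — hits 1, so not a primitive root.
g = 4: 4^48 ≡ 1 — hits 1, so not a primitive root.
g = 5: 5^48 ≡ 96; 5^32 ≡ 35 — none is 1, so 5 is a primitive root.
The smallest primitive root modulo 97 is 5.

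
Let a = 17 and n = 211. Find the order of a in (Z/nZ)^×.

210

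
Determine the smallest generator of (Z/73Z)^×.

5

φ(73) = 73 − 1 = 72 = 2^3 · 3^2.
g is a primitive root iff g^(72/q) ≢ 1 (mod 73) for each prime q ∈ {2, 3}.
g = 2: 2^36 ≡ 1 — hits 1, so not a primitive root.
g = 3: 3^36 ≡ 1 — hits 1, so not a primitive root.
g = 4: 4^36 ≡ 1 — hits 1, so not a primitive root.
g = 5: 5^36 ≡ 72; 5^24 ≡ 8 — none is 1, so 5 is a primitive root.
So 5 is the smallest generator of (Z/73Z)^×.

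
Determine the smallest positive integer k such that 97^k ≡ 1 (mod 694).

346

By Lagrange's theorem, ord_694(97) divides φ(694) = φ(2)·φ(347) = 1·346 = 346 = 2 · 173.
Divisors of 346: 1, 2, 173, 346.
Check 97^d mod 694 for each divisor in increasing order:
97^1 ≡ 97 (mod 694)
97^2 ≡ 387 (mod 694)
97^173 ≡ 693 (mod 694)
97^346 ≡ 1 (mod 694) ✓
The smallest such exponent is 346, so the order of 97 is 346.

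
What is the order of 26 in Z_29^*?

28

ord(26) | φ(29) = 29 − 1 = 28 = 2^2 · 7.
Divisors of 28: 1, 2, 4, 7, 14, 28.
Test each divisor d:
26^1 ≡ 26 (mod 29)
26^2 ≡ 9 (mod 29)
26^4 ≡ 23 (mod 29)
26^7 ≡ 17 (mod 29)
26^14 ≡ 28 (mod 29)
26^28 ≡ 1 (mod 29) ✓
So ord_29(26) = 28.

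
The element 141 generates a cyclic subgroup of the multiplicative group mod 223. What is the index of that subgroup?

3

The order of 141 must divide φ(223) = 223 − 1 = 222 = 2 · 3 · 37.
Divisors of 222: 1, 2, 3, 6, 37, 74, 111, 222.
Test each divisor d:
141^1 ≡ 141
141^2 ≡ 34
141^3 ≡ 111
141^6 ≡ 56
141^37 ≡ 222
141^74 ≡ 1
So ord_223(141) = 74, hence |⟨141⟩| = 74.
The index is φ(223) / ord(141) = 222 / 74 = 3.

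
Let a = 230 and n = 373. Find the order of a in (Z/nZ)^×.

Since 230 ∈ (Z/373Z)^×, its order divides φ(373) = 373 − 1 = 372 = 2^2 · 3 · 31.
Divisors of 372: 1, 2, 3, 4, 6, 12, 31, 62, 93, 124, 186, 372.
Compute 230^d (mod 373) for the divisors d until we hit 1:
230^1 ≡ 230 (mod 373)
230^2 ≡ 307 (mod 373)
230^3 ≡ 113 (mod 373)
230^4 ≡ 253 (mod 373)
230^6 ≡ 87 (mod 373)
230^12 ≡ 109 (mod 373)
230^31 ≡ 173 (mod 373)
230^62 ≡ 89 (mod 373)
230^93 ≡ 104 (mod 373)
230^124 ≡ 88 (mod 373)
230^186 ≡ 372 (mod 373)
230^372 ≡ 1 (mod 373) ✓
Hence ord(230) = 372.

372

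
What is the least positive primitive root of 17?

φ(17) = 17 − 1 = 16 = 2^4.
g is a primitive root iff g^(16/q) ≢ 1 (mod 17) for each prime q ∈ {2}.
g = 2: 2^8 ≡ 1 — hits 1, so not a primitive root.
g = 3: 3^8 ≡ 16 — none is 1, so 3 is a primitive root.
The smallest primitive root modulo 17 is 3.

3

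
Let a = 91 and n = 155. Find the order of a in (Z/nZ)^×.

The order of 91 must divide φ(155) = φ(5·31) = (5−1)·(31−1) = 4·30 = 120 = 2^3 · 3 · 5.
Divisors of 120: 1, 2, 3, 4, 5, 6, 8, 10, 12, 15, 20, 24, 30, 40, 60, 120.
Check 91^d mod 155 for each divisor in increasing order:
91^1 ≡ 91 (mod 155)
91^2 ≡ 66 (mod 155)
91^3 ≡ 116 (mod 155)
91^4 ≡ 16 (mod 155)
91^5 ≡ 61 (mod 155)
91^6 ≡ 126 (mod 155)
91^8 ≡ 101 (mod 155)
91^10 ≡ 1 (mod 155) ✓
So ord_155(91) = 10.

10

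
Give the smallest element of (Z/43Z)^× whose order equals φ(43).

φ(43) = 43 − 1 = 42 = 2 · 3 · 7.
g is a primitive root iff g^(42/q) ≢ 1 (mod 43) for each prime q ∈ {2, 3, 7}.
g = 2: 2^21 ≡ 42; 2^14 ≡ 1 — hits 1, so not a primitive root.
g = 3: 3^21 ≡ 42; 3^14 ≡ 36; 3^6 ≡ 41 — none is 1, so 3 is a primitive root.
The smallest primitive root modulo 43 is 3.

3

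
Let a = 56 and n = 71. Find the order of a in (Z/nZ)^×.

Since 56 ∈ (Z/71Z)^×, its order divides φ(71) = 71 − 1 = 70 = 2 · 5 · 7.
Divisors of 70: 1, 2, 5, 7, 10, 14, 35, 70.
Test each divisor d:
56^1 ≡ 56
56^2 ≡ 12
56^5 ≡ 41
56^7 ≡ 66
56^10 ≡ 48
56^14 ≡ 25
56^35 ≡ 70
56^70 ≡ 1
The smallest such exponent is 70, so the order of 56 is 70.

70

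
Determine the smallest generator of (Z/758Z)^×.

3

φ(758) = φ(2)·φ(379) = 1·378 = 378 = 2 · 3^3 · 7.
g is a primitive root iff g^(378/q) ≢ 1 (mod 758) for each prime q ∈ {2, 3, 7}.
g = 2: gcd(2, 758) = 2 > 1, not a unit — skip.
g = 3: 3^189 ≡ 757; 3^126 ≡ 51; 3^54 ≡ 195 — none is 1, so 3 is a primitive root.
Hence the least primitive root of 758 is 3.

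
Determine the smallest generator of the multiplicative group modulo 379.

2

φ(379) = 379 − 1 = 378 = 2 · 3^3 · 7.
g is a primitive root iff g^(378/q) ≢ 1 (mod 379) for each prime q ∈ {2, 3, 7}.
g = 2: 2^189 ≡ 378; 2^126 ≡ 327; 2^54 ≡ 125 — none is 1, so 2 is a primitive root.
So 2 is the smallest generator of (Z/379Z)^×.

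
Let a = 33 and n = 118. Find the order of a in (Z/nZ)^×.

58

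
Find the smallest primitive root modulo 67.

2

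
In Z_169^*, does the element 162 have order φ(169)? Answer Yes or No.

φ(169) = φ(13^2) = 13·(13−1) = 156 = 2^2 · 3 · 13.
It suffices to check that the order of 162 is not a proper divisor of 156: compute 162^(156/q) for q ∈ {2, 3, 13}.
162^78 ≡ 168 (mod 169)  [q = 2: ≢ 1 ✓]
162^52 ≡ 22 (mod 169)  [q = 3: ≢ 1 ✓]
162^12 ≡ 118 (mod 169)  [q = 13: ≢ 1 ✓]
All checks pass, so 162 has order 156 and is a primitive root modulo 169.

Yes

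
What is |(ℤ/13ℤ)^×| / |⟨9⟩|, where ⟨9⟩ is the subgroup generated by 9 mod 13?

The order of 9 must divide φ(13) = 13 − 1 = 12 = 2^2 · 3.
Divisors of 12: 1, 2, 3, 4, 6, 12.
Compute 9^d (mod 13) for the divisors d until we hit 1:
9^1 ≡ 9 (mod 13)
9^2 ≡ 3 (mod 13)
9^3 ≡ 1 (mod 13) ✓
Thus |⟨9⟩| = ord(9) = 3.
The index is φ(13) / ord(9) = 12 / 3 = 4.

4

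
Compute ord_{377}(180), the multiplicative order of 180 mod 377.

84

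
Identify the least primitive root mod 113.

3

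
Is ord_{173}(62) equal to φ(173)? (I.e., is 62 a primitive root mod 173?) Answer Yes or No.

Yes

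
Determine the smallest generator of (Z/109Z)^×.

6

φ(109) = 109 − 1 = 108 = 2^2 · 3^3.
Test candidates g = 2, 3, … against the prime factors q ∈ {2, 3} of φ(109): g is a generator iff g^(108/q) ≢ 1 for every such q.
g = 2: 2^54 ≡ 108; 2^36 ≡ 1 — hits 1, so not a primitive root.
g = 3: 3^54 ≡ 1 — hits 1, so not a primitive root.
g = 4: 4^54 ≡ 1 — hits 1, so not a primitive root.
g = 5: 5^54 ≡ 1 — hits 1, so not a primitive root.
g = 6: 6^54 ≡ 108; 6^36 ≡ 63 — none is 1, so 6 is a primitive root.
Hence the least primitive root of 109 is 6.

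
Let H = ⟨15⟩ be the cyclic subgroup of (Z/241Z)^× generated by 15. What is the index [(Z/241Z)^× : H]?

The order of 15 must divide φ(241) = 241 − 1 = 240 = 2^4 · 3 · 5.
Divisors of 240: 1, 2, 3, 4, 5, 6, 8, 10, 12, 15, 16, 20, 24, 30, 40, 48, 60, 80, 120, 240.
Evaluate successive powers at the divisors of 240:
15^1 ≡ 15
15^2 ≡ 225
15^3 ≡ 1
The order of 15 is 3, so the subgroup it generates has 3 elements.
Index = |(Z/241Z)^×| / |⟨15⟩| = 240 / 3 = 80.

80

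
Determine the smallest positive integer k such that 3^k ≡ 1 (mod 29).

By Lagrange's theorem, ord_29(3) divides φ(29) = 29 − 1 = 28 = 2^2 · 7.
Divisors of 28: 1, 2, 4, 7, 14, 28.
Check 3^d mod 29 for each divisor in increasing order:
3^1 ≡ 3 (mod 29)
3^2 ≡ 9 (mod 29)
3^4 ≡ 23 (mod 29)
3^7 ≡ 12 (mod 29)
3^14 ≡ 28 (mod 29)
3^28 ≡ 1 (mod 29) ✓
So ord_29(3) = 28.

28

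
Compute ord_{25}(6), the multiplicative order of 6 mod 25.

5

ord(6) | φ(25) = φ(5^2) = 5·(5−1) = 20 = 2^2 · 5.
Divisors of 20: 1, 2, 4, 5, 10, 20.
Test each divisor d:
6^1 ≡ 6
6^2 ≡ 11
6^4 ≡ 21
6^5 ≡ 1
The smallest such exponent is 5, so the order of 6 is 5.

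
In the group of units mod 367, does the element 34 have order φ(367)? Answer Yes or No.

Yes

φ(367) = 367 − 1 = 366 = 2 · 3 · 61.
34 is a primitive root mod 367 iff 34^(φ(367)/q) ≢ 1 for every prime q | φ(367), i.e. q ∈ {2, 3, 61}.
34^183 ≡ 366 (mod 367)  [q = 2: ≢ 1 ✓]
34^122 ≡ 83 (mod 367)  [q = 3: ≢ 1 ✓]
34^6 ≡ 124 (mod 367)  [q = 61: ≢ 1 ✓]
None equal 1, so ord_367(34) = 366: 34 is a primitive root.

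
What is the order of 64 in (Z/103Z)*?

17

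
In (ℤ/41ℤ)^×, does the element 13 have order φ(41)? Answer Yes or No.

Yes

φ(41) = 41 − 1 = 40 = 2^3 · 5.
Test 13^(40/q) mod 41 for each prime factor q of 40:
13^20 ≡ 40 (mod 41)  [q = 2: ≢ 1 ✓]
13^8 ≡ 10 (mod 41)  [q = 5: ≢ 1 ✓]
None equal 1, so ord_41(13) = 40: 13 is a primitive root.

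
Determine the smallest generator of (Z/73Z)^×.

φ(73) = 73 − 1 = 72 = 2^3 · 3^2.
Test candidates g = 2, 3, … against the prime factors q ∈ {2, 3} of φ(73): g is a generator iff g^(72/q) ≢ 1 for every such q.
g = 2: 2^36 ≡ 1 — hits 1, so not a primitive root.
g = 3: 3^36 ≡ 1 — hits 1, so not a primitive root.
g = 4: 4^36 ≡ 1 — hits 1, so not a primitive root.
g = 5: 5^36 ≡ 72; 5^24 ≡ 8 — none is 1, so 5 is a primitive root.
So 5 is the smallest generator of (Z/73Z)^×.

5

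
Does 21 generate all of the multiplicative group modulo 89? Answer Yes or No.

No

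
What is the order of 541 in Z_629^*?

48

By Lagrange's theorem, ord_629(541) divides φ(629) = φ(17·37) = (17−1)·(37−1) = 16·36 = 576 = 2^6 · 3^2.
Divisors of 576: 1, 2, 3, 4, 6, 8, 9, 12, 16, 18, 24, 32, 36, 48, 64, 72, 96, 144, 192, 288, 576.
Test each divisor d:
541^1 ≡ 541 (mod 629)
541^2 ≡ 196 (mod 629)
541^3 ≡ 364 (mod 629)
541^4 ≡ 47 (mod 629)
541^6 ≡ 406 (mod 629)
541^8 ≡ 322 (mod 629)
541^9 ≡ 598 (mod 629)
541^12 ≡ 38 (mod 629)
541^16 ≡ 528 (mod 629)
541^18 ≡ 332 (mod 629)
541^24 ≡ 186 (mod 629)
541^32 ≡ 137 (mod 629)
541^36 ≡ 149 (mod 629)
541^48 ≡ 1 (mod 629) ✓
So ord_629(541) = 48.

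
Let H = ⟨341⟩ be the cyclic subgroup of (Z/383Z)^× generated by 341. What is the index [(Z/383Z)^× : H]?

ord(341) | φ(383) = 383 − 1 = 382 = 2 · 191.
Divisors of 382: 1, 2, 191, 382.
Compute 341^d (mod 383) for the divisors d until we hit 1:
341^1 ≡ 341
341^2 ≡ 232
341^191 ≡ 382
341^382 ≡ 1
So ord_383(341) = 382, hence |⟨341⟩| = 382.
The index is φ(383) / ord(341) = 382 / 382 = 1.

1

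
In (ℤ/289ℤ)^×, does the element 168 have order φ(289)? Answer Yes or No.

φ(289) = φ(17^2) = 17·(17−1) = 272 = 2^4 · 17.
168 is a primitive root mod 289 iff 168^(φ(289)/q) ≢ 1 for every prime q | φ(289), i.e. q ∈ {2, 17}.
168^136 ≡ 1 (mod 289)  [q = 2: ≡ 1 ✗]
168^16 ≡ 18 (mod 289)  [q = 17: ≢ 1 ✓]
The check at q = 2 fails, so 168 generates a proper subgroup.

No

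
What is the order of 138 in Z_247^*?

36

ord(138) | φ(247) = φ(13·19) = (13−1)·(19−1) = 12·18 = 216 = 2^3 · 3^3.
Divisors of 216: 1, 2, 3, 4, 6, 8, 9, 12, 18, 24, 27, 36, 54, 72, 108, 216.
Evaluate successive powers at the divisors of 216:
138^1 ≡ 138 (mod 247)
138^2 ≡ 25 (mod 247)
138^3 ≡ 239 (mod 247)
138^4 ≡ 131 (mod 247)
138^6 ≡ 64 (mod 247)
138^8 ≡ 118 (mod 247)
138^9 ≡ 229 (mod 247)
138^12 ≡ 144 (mod 247)
138^18 ≡ 77 (mod 247)
138^24 ≡ 235 (mod 247)
138^27 ≡ 96 (mod 247)
138^36 ≡ 1 (mod 247) ✓
The smallest such exponent is 36, so the order of 138 is 36.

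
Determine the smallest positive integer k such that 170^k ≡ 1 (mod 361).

By Lagrange's theorem, ord_361(170) divides φ(361) = φ(19^2) = 19·(19−1) = 342 = 2 · 3^2 · 19.
Divisors of 342: 1, 2, 3, 6, 9, 18, 19, 38, 57, 114, 171, 342.
Check 170^d mod 361 for each divisor in increasing order:
170^1 ≡ 170 (mod 361)
170^2 ≡ 20 (mod 361)
170^3 ≡ 151 (mod 361)
170^6 ≡ 58 (mod 361)
170^9 ≡ 94 (mod 361)
170^18 ≡ 172 (mod 361)
170^19 ≡ 360 (mod 361)
170^38 ≡ 1 (mod 361) ✓
The smallest such exponent is 38, so the order of 170 is 38.

38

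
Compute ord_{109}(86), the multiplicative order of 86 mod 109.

36

Since 86 ∈ (Z/109Z)^×, its order divides φ(109) = 109 − 1 = 108 = 2^2 · 3^3.
Divisors of 108: 1, 2, 3, 4, 6, 9, 12, 18, 27, 36, 54, 108.
Compute 86^d (mod 109) for the divisors d until we hit 1:
86^1 ≡ 86 (mod 109)
86^2 ≡ 93 (mod 109)
86^3 ≡ 41 (mod 109)
86^4 ≡ 38 (mod 109)
86^6 ≡ 46 (mod 109)
86^9 ≡ 33 (mod 109)
86^12 ≡ 45 (mod 109)
86^18 ≡ 108 (mod 109)
86^27 ≡ 76 (mod 109)
86^36 ≡ 1 (mod 109) ✓
So ord_109(86) = 36.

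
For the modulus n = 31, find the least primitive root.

3

φ(31) = 31 − 1 = 30 = 2 · 3 · 5.
Test candidates g = 2, 3, … against the prime factors q ∈ {2, 3, 5} of φ(31): g is a generator iff g^(30/q) ≢ 1 for every such q.
g = 2: 2^15 ≡ 1 — hits 1, so not a primitive root.
g = 3: 3^15 ≡ 30; 3^10 ≡ 25; 3^6 ≡ 16 — none is 1, so 3 is a primitive root.
The smallest primitive root modulo 31 is 3.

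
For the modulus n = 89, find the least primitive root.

3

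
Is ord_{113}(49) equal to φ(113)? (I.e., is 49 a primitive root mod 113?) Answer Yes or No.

φ(113) = 113 − 1 = 112 = 2^4 · 7.
49 is a primitive root mod 113 iff 49^(φ(113)/q) ≢ 1 for every prime q | φ(113), i.e. q ∈ {2, 7}.
49^56 ≡ 1 (mod 113)  [q = 2: ≡ 1 ✗]
49^16 ≡ 28 (mod 113)  [q = 7: ≢ 1 ✓]
49^56 ≡ 1 shows ord(49) | 56, strictly less than φ(113); not a primitive root.

No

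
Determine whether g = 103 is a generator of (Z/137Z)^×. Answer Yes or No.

φ(137) = 137 − 1 = 136 = 2^3 · 17.
It suffices to check that the order of 103 is not a proper divisor of 136: compute 103^(136/q) for q ∈ {2, 17}.
103^68 ≡ 1 (mod 137)  [q = 2: ≡ 1 ✗]
103^8 ≡ 74 (mod 137)  [q = 17: ≢ 1 ✓]
Since 103^68 ≡ 1, the order of 103 divides 68 < 136, so 103 is not a primitive root.

No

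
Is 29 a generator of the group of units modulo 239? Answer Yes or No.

No

φ(239) = 239 − 1 = 238 = 2 · 7 · 17.
An element g generates (Z/239Z)^× iff g^(238/q) ≢ 1 (mod 239) for each prime q ∈ {2, 7, 17}.
29^119 ≡ 1 (mod 239)  [q = 2: ≡ 1 ✗]
29^34 ≡ 10 (mod 239)  [q = 7: ≢ 1 ✓]
29^14 ≡ 40 (mod 239)  [q = 17: ≢ 1 ✓]
The check at q = 2 fails, so 29 generates a proper subgroup.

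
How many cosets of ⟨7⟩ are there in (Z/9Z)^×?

By Lagrange's theorem, ord_9(7) divides φ(9) = φ(3^2) = 3·(3−1) = 6 = 2 · 3.
Divisors of 6: 1, 2, 3, 6.
Check 7^d mod 9 for each divisor in increasing order:
7^1 ≡ 7 (mod 9)
7^2 ≡ 4 (mod 9)
7^3 ≡ 1 (mod 9) ✓
Thus |⟨7⟩| = ord(7) = 3.
[(Z/9Z)^× : ⟨7⟩] = 6/3 = 2.

2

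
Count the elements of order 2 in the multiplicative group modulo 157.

1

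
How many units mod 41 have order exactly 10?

φ(41) = 41 − 1 = 40 = 2^3 · 5.
Since (Z/41Z)^× is cyclic of order 40, the number of elements of order d is φ(d) when d | 40 and 0 otherwise.
10 = 2 · 5 divides 40, and φ(10) = 4.

4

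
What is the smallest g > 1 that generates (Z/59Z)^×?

2

φ(59) = 59 − 1 = 58 = 2 · 29.
g is a primitive root iff g^(58/q) ≢ 1 (mod 59) for each prime q ∈ {2, 29}.
g = 2: 2^29 ≡ 58; 2^2 ≡ 4 — none is 1, so 2 is a primitive root.
Hence the least primitive root of 59 is 2.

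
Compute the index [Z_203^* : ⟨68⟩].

The order of 68 must divide φ(203) = φ(7·29) = (7−1)·(29−1) = 6·28 = 168 = 2^3 · 3 · 7.
Divisors of 168: 1, 2, 3, 4, 6, 7, 8, 12, 14, 21, 24, 28, 42, 56, 84, 168.
Evaluate successive powers at the divisors of 168:
68^1 ≡ 68
68^2 ≡ 158
68^3 ≡ 188
68^4 ≡ 198
68^6 ≡ 22
68^7 ≡ 75
68^8 ≡ 25
68^12 ≡ 78
68^14 ≡ 144
68^21 ≡ 41
68^24 ≡ 197
68^28 ≡ 30
68^42 ≡ 57
68^56 ≡ 88
68^84 ≡ 1
The order of 68 is 84, so the subgroup it generates has 84 elements.
[(Z/203Z)^× : ⟨68⟩] = 168/84 = 2.

2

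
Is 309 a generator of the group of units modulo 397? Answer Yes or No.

No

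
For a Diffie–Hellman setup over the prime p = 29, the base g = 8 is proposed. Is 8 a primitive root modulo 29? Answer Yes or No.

Yes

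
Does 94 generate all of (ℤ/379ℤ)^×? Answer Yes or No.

No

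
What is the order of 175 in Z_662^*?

By Lagrange's theorem, ord_662(175) divides φ(662) = φ(2)·φ(331) = 1·330 = 330 = 2 · 3 · 5 · 11.
Divisors of 330: 1, 2, 3, 5, 6, 10, 11, 15, 22, 30, 33, 55, 66, 110, 165, 330.
Check 175^d mod 662 for each divisor in increasing order:
175^1 ≡ 175 (mod 662)
175^2 ≡ 173 (mod 662)
175^3 ≡ 485 (mod 662)
175^5 ≡ 493 (mod 662)
175^6 ≡ 215 (mod 662)
175^10 ≡ 95 (mod 662)
175^11 ≡ 75 (mod 662)
175^15 ≡ 495 (mod 662)
175^22 ≡ 329 (mod 662)
175^30 ≡ 85 (mod 662)
175^33 ≡ 181 (mod 662)
175^55 ≡ 631 (mod 662)
175^66 ≡ 323 (mod 662)
175^110 ≡ 299 (mod 662)
175^165 ≡ 661 (mod 662)
175^330 ≡ 1 (mod 662) ✓
So ord_662(175) = 330.

330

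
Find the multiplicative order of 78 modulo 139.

ord(78) | φ(139) = 139 − 1 = 138 = 2 · 3 · 23.
Divisors of 138: 1, 2, 3, 6, 23, 46, 69, 138.
Compute 78^d (mod 139) for the divisors d until we hit 1:
78^1 ≡ 78 (mod 139)
78^2 ≡ 107 (mod 139)
78^3 ≡ 6 (mod 139)
78^6 ≡ 36 (mod 139)
78^23 ≡ 42 (mod 139)
78^46 ≡ 96 (mod 139)
78^69 ≡ 1 (mod 139) ✓
Hence ord(78) = 69.

69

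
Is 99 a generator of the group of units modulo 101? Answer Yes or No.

φ(101) = 101 − 1 = 100 = 2^2 · 5^2.
It suffices to check that the order of 99 is not a proper divisor of 100: compute 99^(100/q) for q ∈ {2, 5}.
99^50 ≡ 100 (mod 101)  [q = 2: ≢ 1 ✓]
99^20 ≡ 95 (mod 101)  [q = 5: ≢ 1 ✓]
All checks pass, so 99 has order 100 and is a primitive root modulo 101.

Yes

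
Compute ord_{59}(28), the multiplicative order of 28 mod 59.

ord(28) | φ(59) = 59 − 1 = 58 = 2 · 29.
Divisors of 58: 1, 2, 29, 58.
Test each divisor d:
28^1 ≡ 28
28^2 ≡ 17
28^29 ≡ 1
So ord_59(28) = 29.

29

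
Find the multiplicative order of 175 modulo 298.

The order of 175 must divide φ(298) = φ(2)·φ(149) = 1·148 = 148 = 2^2 · 37.
Divisors of 148: 1, 2, 4, 37, 74, 148.
Check 175^d mod 298 for each divisor in increasing order:
175^1 ≡ 175
175^2 ≡ 229
175^4 ≡ 291
175^37 ≡ 297
175^74 ≡ 1
Hence ord(175) = 74.

74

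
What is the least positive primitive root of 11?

2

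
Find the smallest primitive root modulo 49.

φ(49) = φ(7^2) = 7·(7−1) = 42 = 2 · 3 · 7.
g is a primitive root iff g^(42/q) ≢ 1 (mod 49) for each prime q ∈ {2, 3, 7}.
g = 2: 2^21 ≡ 1 — hits 1, so not a primitive root.
g = 3: 3^21 ≡ 48; 3^14 ≡ 30; 3^6 ≡ 43 — none is 1, so 3 is a primitive root.
Hence the least primitive root of 49 is 3.

3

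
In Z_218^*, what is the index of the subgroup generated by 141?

3

By Lagrange's theorem, ord_218(141) divides φ(218) = φ(2)·φ(109) = 1·108 = 108 = 2^2 · 3^3.
Divisors of 108: 1, 2, 3, 4, 6, 9, 12, 18, 27, 36, 54, 108.
Check 141^d mod 218 for each divisor in increasing order:
141^1 ≡ 141
141^2 ≡ 43
141^3 ≡ 177
141^4 ≡ 105
141^6 ≡ 155
141^9 ≡ 185
141^12 ≡ 45
141^18 ≡ 217
141^27 ≡ 33
141^36 ≡ 1
Thus |⟨141⟩| = ord(141) = 36.
Index = |(Z/218Z)^×| / |⟨141⟩| = 108 / 36 = 3.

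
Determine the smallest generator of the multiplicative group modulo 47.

5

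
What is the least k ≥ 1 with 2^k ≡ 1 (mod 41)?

20

ord(2) | φ(41) = 41 − 1 = 40 = 2^3 · 5.
Divisors of 40: 1, 2, 4, 5, 8, 10, 20, 40.
Test each divisor d:
2^1 ≡ 2 (mod 41)
2^2 ≡ 4 (mod 41)
2^4 ≡ 16 (mod 41)
2^5 ≡ 32 (mod 41)
2^8 ≡ 10 (mod 41)
2^10 ≡ 40 (mod 41)
2^20 ≡ 1 (mod 41) ✓
Hence ord(2) = 20.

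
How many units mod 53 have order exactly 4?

φ(53) = 53 − 1 = 52 = 2^2 · 13.
Since (Z/53Z)^× is cyclic of order 52, the number of elements of order d is φ(d) when d | 52 and 0 otherwise.
4 = 2^2 divides 52, and φ(4) = 2.

2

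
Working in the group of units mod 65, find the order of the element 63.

ord(63) | φ(65) = φ(5·13) = (5−1)·(13−1) = 4·12 = 48 = 2^4 · 3.
Divisors of 48: 1, 2, 3, 4, 6, 8, 12, 16, 24, 48.
Check 63^d mod 65 for each divisor in increasing order:
63^1 ≡ 63 (mod 65)
63^2 ≡ 4 (mod 65)
63^3 ≡ 57 (mod 65)
63^4 ≡ 16 (mod 65)
63^6 ≡ 64 (mod 65)
63^8 ≡ 61 (mod 65)
63^12 ≡ 1 (mod 65) ✓
So ord_65(63) = 12.

12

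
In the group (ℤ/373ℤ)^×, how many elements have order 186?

60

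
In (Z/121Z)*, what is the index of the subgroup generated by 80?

ord(80) | φ(121) = φ(11^2) = 11·(11−1) = 110 = 2 · 5 · 11.
Divisors of 110: 1, 2, 5, 10, 11, 22, 55, 110.
Compute 80^d (mod 121) for the divisors d until we hit 1:
80^1 ≡ 80
80^2 ≡ 108
80^5 ≡ 89
80^10 ≡ 56
80^11 ≡ 3
80^22 ≡ 9
80^55 ≡ 1
Thus |⟨80⟩| = ord(80) = 55.
The index is φ(121) / ord(80) = 110 / 55 = 2.

2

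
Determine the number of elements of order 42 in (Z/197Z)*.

φ(197) = 197 − 1 = 196 = 2^2 · 7^2.
Since (Z/197Z)^× is cyclic of order 196, the number of elements of order d is φ(d) when d | 196 and 0 otherwise.
Since 42 ∤ 196, the count is 0.

0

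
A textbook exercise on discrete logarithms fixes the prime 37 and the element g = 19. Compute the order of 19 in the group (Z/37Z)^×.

ord(19) | φ(37) = 37 − 1 = 36 = 2^2 · 3^2.
Divisors of 36: 1, 2, 3, 4, 6, 9, 12, 18, 36.
Check 19^d mod 37 for each divisor in increasing order:
19^1 ≡ 19 (mod 37)
19^2 ≡ 28 (mod 37)
19^3 ≡ 14 (mod 37)
19^4 ≡ 7 (mod 37)
19^6 ≡ 11 (mod 37)
19^9 ≡ 6 (mod 37)
19^12 ≡ 10 (mod 37)
19^18 ≡ 36 (mod 37)
19^36 ≡ 1 (mod 37) ✓
So ord_37(19) = 36.

36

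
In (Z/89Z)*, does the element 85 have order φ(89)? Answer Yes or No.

φ(89) = 89 − 1 = 88 = 2^3 · 11.
85 is a primitive root mod 89 iff 85^(φ(89)/q) ≢ 1 for every prime q | φ(89), i.e. q ∈ {2, 11}.
85^44 ≡ 1 (mod 89)  [q = 2: ≡ 1 ✗]
85^8 ≡ 32 (mod 89)  [q = 11: ≢ 1 ✓]
85^44 ≡ 1 shows ord(85) | 44, strictly less than φ(89); not a primitive root.

No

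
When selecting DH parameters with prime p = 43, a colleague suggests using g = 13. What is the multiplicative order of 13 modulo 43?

By Lagrange's theorem, ord_43(13) divides φ(43) = 43 − 1 = 42 = 2 · 3 · 7.
Divisors of 42: 1, 2, 3, 6, 7, 14, 21, 42.
Test each divisor d:
13^1 ≡ 13
13^2 ≡ 40
13^3 ≡ 4
13^6 ≡ 16
13^7 ≡ 36
13^14 ≡ 6
13^21 ≡ 1
Hence ord(13) = 21.

21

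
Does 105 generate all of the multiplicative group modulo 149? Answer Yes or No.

No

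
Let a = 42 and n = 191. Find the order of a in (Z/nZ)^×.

By Lagrange's theorem, ord_191(42) divides φ(191) = 191 − 1 = 190 = 2 · 5 · 19.
Divisors of 190: 1, 2, 5, 10, 19, 38, 95, 190.
Test each divisor d:
42^1 ≡ 42
42^2 ≡ 45
42^5 ≡ 55
42^10 ≡ 160
42^19 ≡ 82
42^38 ≡ 39
42^95 ≡ 190
42^190 ≡ 1
The smallest such exponent is 190, so the order of 42 is 190.

190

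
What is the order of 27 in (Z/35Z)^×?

Since 27 ∈ (Z/35Z)^×, its order divides φ(35) = φ(5·7) = (5−1)·(7−1) = 4·6 = 24 = 2^3 · 3.
Divisors of 24: 1, 2, 3, 4, 6, 8, 12, 24.
Evaluate successive powers at the divisors of 24:
27^1 ≡ 27
27^2 ≡ 29
27^3 ≡ 13
27^4 ≡ 1
Hence ord(27) = 4.

4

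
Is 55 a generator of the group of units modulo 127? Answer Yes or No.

Yes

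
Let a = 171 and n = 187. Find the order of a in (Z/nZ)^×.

10

Since 171 ∈ (Z/187Z)^×, its order divides φ(187) = φ(11·17) = (11−1)·(17−1) = 10·16 = 160 = 2^5 · 5.
Divisors of 160: 1, 2, 4, 5, 8, 10, 16, 20, 32, 40, 80, 160.
Check 171^d mod 187 for each divisor in increasing order:
171^1 ≡ 171
171^2 ≡ 69
171^4 ≡ 86
171^5 ≡ 120
171^8 ≡ 103
171^10 ≡ 1
The smallest such exponent is 10, so the order of 171 is 10.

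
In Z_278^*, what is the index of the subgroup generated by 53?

ord(53) | φ(278) = φ(2)·φ(139) = 1·138 = 138 = 2 · 3 · 23.
Divisors of 138: 1, 2, 3, 6, 23, 46, 69, 138.
Test each divisor d:
53^1 ≡ 53
53^2 ≡ 29
53^3 ≡ 147
53^6 ≡ 203
53^23 ≡ 43
53^46 ≡ 181
53^69 ≡ 277
53^138 ≡ 1
So ord_278(53) = 138, hence |⟨53⟩| = 138.
The index is φ(278) / ord(53) = 138 / 138 = 1.

1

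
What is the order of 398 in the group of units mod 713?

66

Since 398 ∈ (Z/713Z)^×, its order divides φ(713) = φ(23·31) = (23−1)·(31−1) = 22·30 = 660 = 2^2 · 3 · 5 · 11.
Divisors of 660: 1, 2, 3, 4, 5, 6, 10, 11, 12, 15, 20, 22, 30, 33, 44, 55, 60, 66, 110, 132, 165, 220, 330, 660.
Compute 398^d (mod 713) for the divisors d until we hit 1:
398^1 ≡ 398
398^2 ≡ 118
398^3 ≡ 619
398^4 ≡ 377
398^5 ≡ 316
398^6 ≡ 280
398^10 ≡ 36
398^11 ≡ 68
398^12 ≡ 683
398^15 ≡ 681
398^20 ≡ 583
398^22 ≡ 346
398^30 ≡ 311
398^33 ≡ 712
398^44 ≡ 645
398^55 ≡ 367
398^60 ≡ 466
398^66 ≡ 1
The smallest such exponent is 66, so the order of 398 is 66.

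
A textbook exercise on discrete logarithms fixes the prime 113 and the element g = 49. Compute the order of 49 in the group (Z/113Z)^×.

7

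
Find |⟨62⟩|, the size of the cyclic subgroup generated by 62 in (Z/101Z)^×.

ord(62) | φ(101) = 101 − 1 = 100 = 2^2 · 5^2.
Divisors of 100: 1, 2, 4, 5, 10, 20, 25, 50, 100.
Evaluate successive powers at the divisors of 100:
62^1 ≡ 62 (mod 101)
62^2 ≡ 6 (mod 101)
62^4 ≡ 36 (mod 101)
62^5 ≡ 10 (mod 101)
62^10 ≡ 100 (mod 101)
62^20 ≡ 1 (mod 101) ✓
Therefore the multiplicative order of 62 modulo 101 is 20.

20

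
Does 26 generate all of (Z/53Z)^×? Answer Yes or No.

Yes

φ(53) = 53 − 1 = 52 = 2^2 · 13.
Test 26^(52/q) mod 53 for each prime factor q of 52:
26^26 ≡ 52 (mod 53)  [q = 2: ≢ 1 ✓]
26^4 ≡ 10 (mod 53)  [q = 13: ≢ 1 ✓]
Every test exponent gives a nontrivial residue, hence 26 generates the full group.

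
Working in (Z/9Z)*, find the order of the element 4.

3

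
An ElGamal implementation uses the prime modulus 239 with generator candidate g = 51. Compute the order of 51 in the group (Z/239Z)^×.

17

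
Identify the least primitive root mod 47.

φ(47) = 47 − 1 = 46 = 2 · 23.
g is a primitive root iff g^(46/q) ≢ 1 (mod 47) for each prime q ∈ {2, 23}.
g = 2: 2^23 ≡ 1 — hits 1, so not a primitive root.
g = 3: 3^23 ≡ 1 — hits 1, so not a primitive root.
g = 4: 4^23 ≡ 1 — hits 1, so not a primitive root.
g = 5: 5^23 ≡ 46; 5^2 ≡ 25 — none is 1, so 5 is a primitive root.
The smallest primitive root modulo 47 is 5.

5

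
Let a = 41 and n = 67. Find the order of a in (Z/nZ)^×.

66

ord(41) | φ(67) = 67 − 1 = 66 = 2 · 3 · 11.
Divisors of 66: 1, 2, 3, 6, 11, 22, 33, 66.
Check 41^d mod 67 for each divisor in increasing order:
41^1 ≡ 41 (mod 67)
41^2 ≡ 6 (mod 67)
41^3 ≡ 45 (mod 67)
41^6 ≡ 15 (mod 67)
41^11 ≡ 30 (mod 67)
41^22 ≡ 29 (mod 67)
41^33 ≡ 66 (mod 67)
41^66 ≡ 1 (mod 67) ✓
Hence ord(41) = 66.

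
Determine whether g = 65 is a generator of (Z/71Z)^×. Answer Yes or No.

Yes

φ(71) = 71 − 1 = 70 = 2 · 5 · 7.
65 is a primitive root mod 71 iff 65^(φ(71)/q) ≢ 1 for every prime q | φ(71), i.e. q ∈ {2, 5, 7}.
65^35 ≡ 70 (mod 71)  [q = 2: ≢ 1 ✓]
65^14 ≡ 5 (mod 71)  [q = 5: ≢ 1 ✓]
65^10 ≡ 20 (mod 71)  [q = 7: ≢ 1 ✓]
All checks pass, so 65 has order 70 and is a primitive root modulo 71.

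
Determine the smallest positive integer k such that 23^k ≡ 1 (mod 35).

12

ord(23) | φ(35) = φ(5·7) = (5−1)·(7−1) = 4·6 = 24 = 2^3 · 3.
Divisors of 24: 1, 2, 3, 4, 6, 8, 12, 24.
Check 23^d mod 35 for each divisor in increasing order:
23^1 ≡ 23 (mod 35)
23^2 ≡ 4 (mod 35)
23^3 ≡ 22 (mod 35)
23^4 ≡ 16 (mod 35)
23^6 ≡ 29 (mod 35)
23^8 ≡ 11 (mod 35)
23^12 ≡ 1 (mod 35) ✓
The smallest such exponent is 12, so the order of 23 is 12.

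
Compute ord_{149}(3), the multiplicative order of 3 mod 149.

The order of 3 must divide φ(149) = 149 − 1 = 148 = 2^2 · 37.
Divisors of 148: 1, 2, 4, 37, 74, 148.
Test each divisor d:
3^1 ≡ 3
3^2 ≡ 9
3^4 ≡ 81
3^37 ≡ 44
3^74 ≡ 148
3^148 ≡ 1
Hence ord(3) = 148.

148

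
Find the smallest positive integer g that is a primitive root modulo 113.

3

φ(113) = 113 − 1 = 112 = 2^4 · 7.
Test candidates g = 2, 3, … against the prime factors q ∈ {2, 7} of φ(113): g is a generator iff g^(112/q) ≢ 1 for every such q.
g = 2: 2^56 ≡ 1 — hits 1, so not a primitive root.
g = 3: 3^56 ≡ 112; 3^16 ≡ 49 — none is 1, so 3 is a primitive root.
So 3 is the smallest generator of (Z/113Z)^×.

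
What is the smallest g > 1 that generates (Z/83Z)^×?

2

φ(83) = 83 − 1 = 82 = 2 · 41.
Test candidates g = 2, 3, … against the prime factors q ∈ {2, 41} of φ(83): g is a generator iff g^(82/q) ≢ 1 for every such q.
g = 2: 2^41 ≡ 82; 2^2 ≡ 4 — none is 1, so 2 is a primitive root.
Hence the least primitive root of 83 is 2.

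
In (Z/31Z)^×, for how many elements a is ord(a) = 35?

φ(31) = 31 − 1 = 30 = 2 · 3 · 5.
(Z/31Z)^× is cyclic (|G| = 30); a cyclic group of order m has exactly φ(d) elements of each order d | m, and none otherwise.
Since 35 ∤ 30, the count is 0.

0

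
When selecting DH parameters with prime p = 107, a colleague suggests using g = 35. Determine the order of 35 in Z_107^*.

53

Since 35 ∈ (Z/107Z)^×, its order divides φ(107) = 107 − 1 = 106 = 2 · 53.
Divisors of 106: 1, 2, 53, 106.
Check 35^d mod 107 for each divisor in increasing order:
35^1 ≡ 35 (mod 107)
35^2 ≡ 48 (mod 107)
35^53 ≡ 1 (mod 107) ✓
The smallest such exponent is 53, so the order of 35 is 53.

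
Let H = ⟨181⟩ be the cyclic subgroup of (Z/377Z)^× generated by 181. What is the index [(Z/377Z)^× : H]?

24

The order of 181 must divide φ(377) = φ(13·29) = (13−1)·(29−1) = 12·28 = 336 = 2^4 · 3 · 7.
Divisors of 336: 1, 2, 3, 4, 6, 7, 8, 12, 14, 16, 21, 24, 28, 42, 48, 56, 84, 112, 168, 336.
Evaluate successive powers at the divisors of 336:
181^1 ≡ 181
181^2 ≡ 339
181^3 ≡ 285
181^4 ≡ 313
181^6 ≡ 170
181^7 ≡ 233
181^8 ≡ 326
181^12 ≡ 248
181^14 ≡ 1
Thus |⟨181⟩| = ord(181) = 14.
[(Z/377Z)^× : ⟨181⟩] = 336/14 = 24.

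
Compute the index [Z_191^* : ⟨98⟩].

2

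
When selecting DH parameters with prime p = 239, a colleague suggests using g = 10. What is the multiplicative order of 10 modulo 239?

7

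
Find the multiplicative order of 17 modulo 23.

The order of 17 must divide φ(23) = 23 − 1 = 22 = 2 · 11.
Divisors of 22: 1, 2, 11, 22.
Check 17^d mod 23 for each divisor in increasing order:
17^1 ≡ 17 (mod 23)
17^2 ≡ 13 (mod 23)
17^11 ≡ 22 (mod 23)
17^22 ≡ 1 (mod 23) ✓
Hence ord(17) = 22.

22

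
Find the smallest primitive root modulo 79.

3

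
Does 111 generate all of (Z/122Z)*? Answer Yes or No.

No

φ(122) = φ(2)·φ(61) = 1·60 = 60 = 2^2 · 3 · 5.
It suffices to check that the order of 111 is not a proper divisor of 60: compute 111^(60/q) for q ∈ {2, 3, 5}.
111^30 ≡ 121 (mod 122)  [q = 2: ≢ 1 ✓]
111^20 ≡ 1 (mod 122)  [q = 3: ≡ 1 ✗]
111^12 ≡ 1 (mod 122)  [q = 5: ≡ 1 ✗]
The check at q = 3 fails, so 111 generates a proper subgroup.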